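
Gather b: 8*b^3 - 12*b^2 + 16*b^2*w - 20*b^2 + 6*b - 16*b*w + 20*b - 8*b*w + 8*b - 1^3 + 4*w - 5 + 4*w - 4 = 8*b^3 + b^2*(16*w - 32) + b*(34 - 24*w) + 8*w - 10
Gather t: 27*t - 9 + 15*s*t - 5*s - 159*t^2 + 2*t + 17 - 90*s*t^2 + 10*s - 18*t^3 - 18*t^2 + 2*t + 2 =5*s - 18*t^3 + t^2*(-90*s - 177) + t*(15*s + 31) + 10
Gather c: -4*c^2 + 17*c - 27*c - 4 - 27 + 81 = -4*c^2 - 10*c + 50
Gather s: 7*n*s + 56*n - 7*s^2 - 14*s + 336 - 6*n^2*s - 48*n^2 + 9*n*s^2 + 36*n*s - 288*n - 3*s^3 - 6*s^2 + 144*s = -48*n^2 - 232*n - 3*s^3 + s^2*(9*n - 13) + s*(-6*n^2 + 43*n + 130) + 336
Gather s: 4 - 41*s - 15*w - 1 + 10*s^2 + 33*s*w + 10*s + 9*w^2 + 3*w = 10*s^2 + s*(33*w - 31) + 9*w^2 - 12*w + 3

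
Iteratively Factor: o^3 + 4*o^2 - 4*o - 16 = (o + 2)*(o^2 + 2*o - 8) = (o - 2)*(o + 2)*(o + 4)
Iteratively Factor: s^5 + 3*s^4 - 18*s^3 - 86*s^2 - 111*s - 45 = (s - 5)*(s^4 + 8*s^3 + 22*s^2 + 24*s + 9) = (s - 5)*(s + 3)*(s^3 + 5*s^2 + 7*s + 3) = (s - 5)*(s + 3)^2*(s^2 + 2*s + 1) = (s - 5)*(s + 1)*(s + 3)^2*(s + 1)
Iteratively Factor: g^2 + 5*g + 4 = (g + 1)*(g + 4)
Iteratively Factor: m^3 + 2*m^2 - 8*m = (m)*(m^2 + 2*m - 8) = m*(m - 2)*(m + 4)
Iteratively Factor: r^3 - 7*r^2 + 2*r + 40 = (r - 5)*(r^2 - 2*r - 8) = (r - 5)*(r + 2)*(r - 4)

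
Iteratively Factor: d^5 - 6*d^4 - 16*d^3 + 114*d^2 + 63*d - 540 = (d + 3)*(d^4 - 9*d^3 + 11*d^2 + 81*d - 180) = (d + 3)^2*(d^3 - 12*d^2 + 47*d - 60) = (d - 4)*(d + 3)^2*(d^2 - 8*d + 15) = (d - 5)*(d - 4)*(d + 3)^2*(d - 3)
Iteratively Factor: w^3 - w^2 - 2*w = (w - 2)*(w^2 + w) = (w - 2)*(w + 1)*(w)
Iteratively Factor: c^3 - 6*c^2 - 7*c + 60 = (c + 3)*(c^2 - 9*c + 20) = (c - 4)*(c + 3)*(c - 5)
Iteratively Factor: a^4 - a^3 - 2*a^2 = (a)*(a^3 - a^2 - 2*a) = a^2*(a^2 - a - 2) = a^2*(a - 2)*(a + 1)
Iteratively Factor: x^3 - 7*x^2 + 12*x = (x - 4)*(x^2 - 3*x) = (x - 4)*(x - 3)*(x)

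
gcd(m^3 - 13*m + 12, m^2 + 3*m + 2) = 1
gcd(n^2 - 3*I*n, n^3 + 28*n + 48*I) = 1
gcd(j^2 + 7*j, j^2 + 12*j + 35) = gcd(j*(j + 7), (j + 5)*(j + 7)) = j + 7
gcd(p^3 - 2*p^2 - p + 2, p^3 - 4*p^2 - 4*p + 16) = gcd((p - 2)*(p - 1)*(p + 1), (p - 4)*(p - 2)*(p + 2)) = p - 2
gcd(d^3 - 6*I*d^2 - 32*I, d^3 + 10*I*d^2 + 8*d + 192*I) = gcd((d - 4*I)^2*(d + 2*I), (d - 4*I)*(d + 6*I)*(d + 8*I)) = d - 4*I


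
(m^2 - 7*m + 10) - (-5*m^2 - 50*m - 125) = 6*m^2 + 43*m + 135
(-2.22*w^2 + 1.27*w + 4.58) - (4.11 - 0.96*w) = -2.22*w^2 + 2.23*w + 0.47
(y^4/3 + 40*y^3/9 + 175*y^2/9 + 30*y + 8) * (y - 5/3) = y^5/3 + 35*y^4/9 + 325*y^3/27 - 65*y^2/27 - 42*y - 40/3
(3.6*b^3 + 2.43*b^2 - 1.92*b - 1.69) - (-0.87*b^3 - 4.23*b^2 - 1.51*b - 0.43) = 4.47*b^3 + 6.66*b^2 - 0.41*b - 1.26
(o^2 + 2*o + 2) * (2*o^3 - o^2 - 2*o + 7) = 2*o^5 + 3*o^4 + o^2 + 10*o + 14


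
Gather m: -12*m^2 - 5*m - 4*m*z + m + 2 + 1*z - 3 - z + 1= -12*m^2 + m*(-4*z - 4)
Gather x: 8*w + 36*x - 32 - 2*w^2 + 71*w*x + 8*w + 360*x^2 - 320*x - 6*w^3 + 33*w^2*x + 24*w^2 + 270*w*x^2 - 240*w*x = -6*w^3 + 22*w^2 + 16*w + x^2*(270*w + 360) + x*(33*w^2 - 169*w - 284) - 32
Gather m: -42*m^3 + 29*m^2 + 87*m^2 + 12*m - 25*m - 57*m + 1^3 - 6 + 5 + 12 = -42*m^3 + 116*m^2 - 70*m + 12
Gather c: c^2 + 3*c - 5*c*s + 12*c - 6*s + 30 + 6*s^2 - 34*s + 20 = c^2 + c*(15 - 5*s) + 6*s^2 - 40*s + 50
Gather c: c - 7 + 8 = c + 1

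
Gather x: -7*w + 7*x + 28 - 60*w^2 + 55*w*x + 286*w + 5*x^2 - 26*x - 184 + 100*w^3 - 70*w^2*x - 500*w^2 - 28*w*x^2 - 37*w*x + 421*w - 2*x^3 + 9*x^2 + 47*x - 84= 100*w^3 - 560*w^2 + 700*w - 2*x^3 + x^2*(14 - 28*w) + x*(-70*w^2 + 18*w + 28) - 240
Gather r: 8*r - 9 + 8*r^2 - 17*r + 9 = 8*r^2 - 9*r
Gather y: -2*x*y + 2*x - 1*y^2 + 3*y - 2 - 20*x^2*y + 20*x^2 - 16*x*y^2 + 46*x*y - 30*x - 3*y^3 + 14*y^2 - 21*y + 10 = 20*x^2 - 28*x - 3*y^3 + y^2*(13 - 16*x) + y*(-20*x^2 + 44*x - 18) + 8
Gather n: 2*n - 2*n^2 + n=-2*n^2 + 3*n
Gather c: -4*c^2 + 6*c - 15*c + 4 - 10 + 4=-4*c^2 - 9*c - 2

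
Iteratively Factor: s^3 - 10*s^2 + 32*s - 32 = (s - 2)*(s^2 - 8*s + 16) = (s - 4)*(s - 2)*(s - 4)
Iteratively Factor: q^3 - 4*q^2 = (q)*(q^2 - 4*q) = q*(q - 4)*(q)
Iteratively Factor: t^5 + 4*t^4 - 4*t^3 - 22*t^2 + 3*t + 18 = (t - 1)*(t^4 + 5*t^3 + t^2 - 21*t - 18) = (t - 1)*(t + 3)*(t^3 + 2*t^2 - 5*t - 6) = (t - 2)*(t - 1)*(t + 3)*(t^2 + 4*t + 3) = (t - 2)*(t - 1)*(t + 1)*(t + 3)*(t + 3)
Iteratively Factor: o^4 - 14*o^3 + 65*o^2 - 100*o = (o - 5)*(o^3 - 9*o^2 + 20*o) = (o - 5)*(o - 4)*(o^2 - 5*o) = (o - 5)^2*(o - 4)*(o)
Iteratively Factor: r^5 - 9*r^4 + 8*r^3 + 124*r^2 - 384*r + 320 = (r - 2)*(r^4 - 7*r^3 - 6*r^2 + 112*r - 160) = (r - 2)*(r + 4)*(r^3 - 11*r^2 + 38*r - 40) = (r - 5)*(r - 2)*(r + 4)*(r^2 - 6*r + 8) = (r - 5)*(r - 4)*(r - 2)*(r + 4)*(r - 2)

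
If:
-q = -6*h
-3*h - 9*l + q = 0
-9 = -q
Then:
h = 3/2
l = 1/2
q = 9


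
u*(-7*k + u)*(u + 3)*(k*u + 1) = -7*k^2*u^3 - 21*k^2*u^2 + k*u^4 + 3*k*u^3 - 7*k*u^2 - 21*k*u + u^3 + 3*u^2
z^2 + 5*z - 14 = (z - 2)*(z + 7)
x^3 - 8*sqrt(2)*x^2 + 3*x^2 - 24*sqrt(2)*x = x*(x + 3)*(x - 8*sqrt(2))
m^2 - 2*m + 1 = (m - 1)^2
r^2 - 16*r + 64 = (r - 8)^2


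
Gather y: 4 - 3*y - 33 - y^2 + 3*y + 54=25 - y^2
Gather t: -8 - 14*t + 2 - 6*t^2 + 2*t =-6*t^2 - 12*t - 6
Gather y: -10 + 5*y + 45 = 5*y + 35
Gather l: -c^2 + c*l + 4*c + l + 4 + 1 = -c^2 + 4*c + l*(c + 1) + 5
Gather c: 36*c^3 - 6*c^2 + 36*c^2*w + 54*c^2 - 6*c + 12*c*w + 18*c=36*c^3 + c^2*(36*w + 48) + c*(12*w + 12)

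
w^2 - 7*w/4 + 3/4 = (w - 1)*(w - 3/4)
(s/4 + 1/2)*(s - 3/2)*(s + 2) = s^3/4 + 5*s^2/8 - s/2 - 3/2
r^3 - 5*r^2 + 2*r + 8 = (r - 4)*(r - 2)*(r + 1)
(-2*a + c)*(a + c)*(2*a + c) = -4*a^3 - 4*a^2*c + a*c^2 + c^3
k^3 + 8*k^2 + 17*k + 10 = (k + 1)*(k + 2)*(k + 5)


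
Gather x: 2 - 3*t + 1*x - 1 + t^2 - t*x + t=t^2 - 2*t + x*(1 - t) + 1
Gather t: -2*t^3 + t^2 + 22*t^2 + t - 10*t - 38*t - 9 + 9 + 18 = -2*t^3 + 23*t^2 - 47*t + 18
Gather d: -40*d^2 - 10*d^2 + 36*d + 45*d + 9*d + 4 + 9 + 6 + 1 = -50*d^2 + 90*d + 20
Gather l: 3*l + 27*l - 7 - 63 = 30*l - 70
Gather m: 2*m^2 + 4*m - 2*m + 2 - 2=2*m^2 + 2*m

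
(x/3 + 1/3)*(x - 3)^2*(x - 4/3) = x^4/3 - 19*x^3/9 + 29*x^2/9 + 5*x/3 - 4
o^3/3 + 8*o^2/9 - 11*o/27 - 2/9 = (o/3 + 1)*(o - 2/3)*(o + 1/3)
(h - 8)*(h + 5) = h^2 - 3*h - 40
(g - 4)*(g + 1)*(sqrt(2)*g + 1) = sqrt(2)*g^3 - 3*sqrt(2)*g^2 + g^2 - 4*sqrt(2)*g - 3*g - 4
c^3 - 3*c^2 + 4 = (c - 2)^2*(c + 1)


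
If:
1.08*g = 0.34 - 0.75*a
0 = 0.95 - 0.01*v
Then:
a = 0.453333333333333 - 1.44*g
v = 95.00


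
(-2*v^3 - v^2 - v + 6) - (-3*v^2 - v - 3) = -2*v^3 + 2*v^2 + 9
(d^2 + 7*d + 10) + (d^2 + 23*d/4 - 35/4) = 2*d^2 + 51*d/4 + 5/4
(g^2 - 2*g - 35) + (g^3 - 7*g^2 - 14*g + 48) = g^3 - 6*g^2 - 16*g + 13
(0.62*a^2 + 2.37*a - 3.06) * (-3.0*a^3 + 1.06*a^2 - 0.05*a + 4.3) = -1.86*a^5 - 6.4528*a^4 + 11.6612*a^3 - 0.6961*a^2 + 10.344*a - 13.158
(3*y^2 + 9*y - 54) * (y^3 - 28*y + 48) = 3*y^5 + 9*y^4 - 138*y^3 - 108*y^2 + 1944*y - 2592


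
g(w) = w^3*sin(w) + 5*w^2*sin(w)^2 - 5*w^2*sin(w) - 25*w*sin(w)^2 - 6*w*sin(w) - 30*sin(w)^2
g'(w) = w^3*cos(w) + 10*w^2*sin(w)*cos(w) + 3*w^2*sin(w) - 5*w^2*cos(w) + 10*w*sin(w)^2 - 50*w*sin(w)*cos(w) - 10*w*sin(w) - 6*w*cos(w) - 25*sin(w)^2 - 60*sin(w)*cos(w) - 6*sin(w)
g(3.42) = 6.41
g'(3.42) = 9.46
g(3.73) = 5.69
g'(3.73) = -11.60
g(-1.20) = 7.87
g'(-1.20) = -47.25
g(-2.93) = 14.41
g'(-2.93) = 72.06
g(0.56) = -14.50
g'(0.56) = -53.36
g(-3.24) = -5.59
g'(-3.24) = 51.63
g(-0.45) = -4.05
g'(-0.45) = 10.14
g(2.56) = -35.70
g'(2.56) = 76.03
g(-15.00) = 3489.39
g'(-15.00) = 4196.04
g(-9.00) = 546.99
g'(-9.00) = 1280.32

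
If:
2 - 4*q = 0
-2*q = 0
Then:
No Solution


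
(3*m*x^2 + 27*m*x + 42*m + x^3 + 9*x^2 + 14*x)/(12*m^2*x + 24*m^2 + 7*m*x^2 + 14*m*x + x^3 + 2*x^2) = (x + 7)/(4*m + x)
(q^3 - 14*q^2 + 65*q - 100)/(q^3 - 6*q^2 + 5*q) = (q^2 - 9*q + 20)/(q*(q - 1))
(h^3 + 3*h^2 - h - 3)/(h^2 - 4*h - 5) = (h^2 + 2*h - 3)/(h - 5)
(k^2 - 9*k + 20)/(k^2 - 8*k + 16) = (k - 5)/(k - 4)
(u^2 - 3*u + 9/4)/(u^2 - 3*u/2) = (u - 3/2)/u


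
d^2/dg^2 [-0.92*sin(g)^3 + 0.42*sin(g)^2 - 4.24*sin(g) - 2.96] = 4.93*sin(g) - 2.07*sin(3*g) + 0.84*cos(2*g)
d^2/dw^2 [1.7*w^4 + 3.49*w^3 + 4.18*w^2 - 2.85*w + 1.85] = 20.4*w^2 + 20.94*w + 8.36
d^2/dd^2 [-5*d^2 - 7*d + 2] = -10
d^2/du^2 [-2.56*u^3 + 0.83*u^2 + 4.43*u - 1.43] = 1.66 - 15.36*u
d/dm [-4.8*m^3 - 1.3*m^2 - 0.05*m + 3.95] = -14.4*m^2 - 2.6*m - 0.05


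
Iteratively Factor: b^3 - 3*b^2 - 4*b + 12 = (b - 2)*(b^2 - b - 6) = (b - 2)*(b + 2)*(b - 3)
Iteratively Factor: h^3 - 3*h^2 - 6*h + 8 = (h + 2)*(h^2 - 5*h + 4) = (h - 1)*(h + 2)*(h - 4)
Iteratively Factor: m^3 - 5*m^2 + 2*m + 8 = (m - 4)*(m^2 - m - 2) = (m - 4)*(m + 1)*(m - 2)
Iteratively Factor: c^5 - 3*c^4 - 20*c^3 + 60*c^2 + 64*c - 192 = (c + 4)*(c^4 - 7*c^3 + 8*c^2 + 28*c - 48) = (c - 2)*(c + 4)*(c^3 - 5*c^2 - 2*c + 24) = (c - 2)*(c + 2)*(c + 4)*(c^2 - 7*c + 12) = (c - 4)*(c - 2)*(c + 2)*(c + 4)*(c - 3)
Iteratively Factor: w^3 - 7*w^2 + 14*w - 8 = (w - 1)*(w^2 - 6*w + 8) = (w - 4)*(w - 1)*(w - 2)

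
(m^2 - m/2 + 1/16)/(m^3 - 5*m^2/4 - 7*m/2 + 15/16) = (4*m - 1)/(4*m^2 - 4*m - 15)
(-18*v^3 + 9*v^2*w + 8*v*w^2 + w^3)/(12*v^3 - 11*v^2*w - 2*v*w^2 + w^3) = (-6*v - w)/(4*v - w)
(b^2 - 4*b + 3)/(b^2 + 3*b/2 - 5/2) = 2*(b - 3)/(2*b + 5)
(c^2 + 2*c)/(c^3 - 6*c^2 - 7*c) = (c + 2)/(c^2 - 6*c - 7)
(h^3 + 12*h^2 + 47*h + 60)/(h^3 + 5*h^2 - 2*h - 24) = (h + 5)/(h - 2)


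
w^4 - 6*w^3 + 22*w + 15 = (w - 5)*(w - 3)*(w + 1)^2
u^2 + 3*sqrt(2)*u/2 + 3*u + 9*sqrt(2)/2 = (u + 3)*(u + 3*sqrt(2)/2)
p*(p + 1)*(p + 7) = p^3 + 8*p^2 + 7*p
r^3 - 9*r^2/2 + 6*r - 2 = (r - 2)^2*(r - 1/2)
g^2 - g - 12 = (g - 4)*(g + 3)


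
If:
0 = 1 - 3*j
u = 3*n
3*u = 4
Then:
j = 1/3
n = 4/9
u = 4/3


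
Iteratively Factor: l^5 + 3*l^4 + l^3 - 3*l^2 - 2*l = (l + 2)*(l^4 + l^3 - l^2 - l) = (l - 1)*(l + 2)*(l^3 + 2*l^2 + l) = l*(l - 1)*(l + 2)*(l^2 + 2*l + 1) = l*(l - 1)*(l + 1)*(l + 2)*(l + 1)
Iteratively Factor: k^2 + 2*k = (k + 2)*(k)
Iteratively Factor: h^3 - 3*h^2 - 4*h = (h + 1)*(h^2 - 4*h) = (h - 4)*(h + 1)*(h)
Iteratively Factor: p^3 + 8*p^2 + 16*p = (p)*(p^2 + 8*p + 16) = p*(p + 4)*(p + 4)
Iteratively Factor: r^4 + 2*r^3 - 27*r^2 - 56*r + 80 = (r - 5)*(r^3 + 7*r^2 + 8*r - 16) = (r - 5)*(r + 4)*(r^2 + 3*r - 4) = (r - 5)*(r - 1)*(r + 4)*(r + 4)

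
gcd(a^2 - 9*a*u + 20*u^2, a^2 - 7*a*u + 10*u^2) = -a + 5*u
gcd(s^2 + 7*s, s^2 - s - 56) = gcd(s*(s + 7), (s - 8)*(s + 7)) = s + 7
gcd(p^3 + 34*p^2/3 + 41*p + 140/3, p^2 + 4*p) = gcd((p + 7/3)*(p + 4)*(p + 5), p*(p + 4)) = p + 4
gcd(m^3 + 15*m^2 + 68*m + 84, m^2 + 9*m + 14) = m^2 + 9*m + 14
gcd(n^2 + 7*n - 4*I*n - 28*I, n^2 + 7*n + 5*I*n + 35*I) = n + 7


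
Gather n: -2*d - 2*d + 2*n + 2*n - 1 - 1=-4*d + 4*n - 2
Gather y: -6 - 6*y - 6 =-6*y - 12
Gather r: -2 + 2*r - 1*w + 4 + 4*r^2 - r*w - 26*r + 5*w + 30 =4*r^2 + r*(-w - 24) + 4*w + 32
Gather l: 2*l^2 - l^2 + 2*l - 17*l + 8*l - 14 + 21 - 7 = l^2 - 7*l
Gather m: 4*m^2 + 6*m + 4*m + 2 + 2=4*m^2 + 10*m + 4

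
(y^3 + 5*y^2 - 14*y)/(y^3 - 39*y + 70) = y/(y - 5)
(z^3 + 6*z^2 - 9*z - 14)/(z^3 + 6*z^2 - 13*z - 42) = (z^2 - z - 2)/(z^2 - z - 6)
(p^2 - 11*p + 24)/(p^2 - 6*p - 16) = (p - 3)/(p + 2)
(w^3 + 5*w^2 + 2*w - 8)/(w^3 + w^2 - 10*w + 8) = (w + 2)/(w - 2)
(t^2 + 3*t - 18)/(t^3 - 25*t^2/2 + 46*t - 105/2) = 2*(t + 6)/(2*t^2 - 19*t + 35)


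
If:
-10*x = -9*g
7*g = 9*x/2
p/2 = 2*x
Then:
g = 0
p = 0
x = 0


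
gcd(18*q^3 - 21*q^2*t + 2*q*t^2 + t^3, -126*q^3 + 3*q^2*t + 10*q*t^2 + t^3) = 18*q^2 - 3*q*t - t^2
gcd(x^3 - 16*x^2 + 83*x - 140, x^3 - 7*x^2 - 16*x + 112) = x^2 - 11*x + 28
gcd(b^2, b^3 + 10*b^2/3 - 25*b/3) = b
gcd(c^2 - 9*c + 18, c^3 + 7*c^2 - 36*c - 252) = c - 6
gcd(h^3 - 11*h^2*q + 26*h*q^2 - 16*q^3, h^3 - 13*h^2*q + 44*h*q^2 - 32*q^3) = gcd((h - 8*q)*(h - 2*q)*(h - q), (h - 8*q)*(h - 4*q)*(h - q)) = h^2 - 9*h*q + 8*q^2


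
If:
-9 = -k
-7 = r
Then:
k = 9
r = -7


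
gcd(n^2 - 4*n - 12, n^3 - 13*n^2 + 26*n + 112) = n + 2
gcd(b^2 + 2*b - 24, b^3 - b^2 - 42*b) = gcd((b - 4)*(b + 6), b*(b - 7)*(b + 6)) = b + 6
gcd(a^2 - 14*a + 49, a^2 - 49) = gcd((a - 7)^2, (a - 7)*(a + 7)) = a - 7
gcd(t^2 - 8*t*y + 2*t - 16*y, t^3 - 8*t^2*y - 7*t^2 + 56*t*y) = -t + 8*y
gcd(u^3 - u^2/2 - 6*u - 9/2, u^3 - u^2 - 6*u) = u - 3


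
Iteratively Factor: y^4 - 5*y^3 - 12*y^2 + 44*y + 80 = (y + 2)*(y^3 - 7*y^2 + 2*y + 40) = (y - 5)*(y + 2)*(y^2 - 2*y - 8) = (y - 5)*(y - 4)*(y + 2)*(y + 2)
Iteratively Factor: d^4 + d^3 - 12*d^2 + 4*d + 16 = (d - 2)*(d^3 + 3*d^2 - 6*d - 8) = (d - 2)^2*(d^2 + 5*d + 4) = (d - 2)^2*(d + 4)*(d + 1)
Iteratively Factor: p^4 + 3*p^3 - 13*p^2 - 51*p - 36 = (p - 4)*(p^3 + 7*p^2 + 15*p + 9) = (p - 4)*(p + 3)*(p^2 + 4*p + 3) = (p - 4)*(p + 1)*(p + 3)*(p + 3)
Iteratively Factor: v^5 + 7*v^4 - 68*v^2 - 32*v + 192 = (v + 4)*(v^4 + 3*v^3 - 12*v^2 - 20*v + 48) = (v + 3)*(v + 4)*(v^3 - 12*v + 16) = (v + 3)*(v + 4)^2*(v^2 - 4*v + 4) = (v - 2)*(v + 3)*(v + 4)^2*(v - 2)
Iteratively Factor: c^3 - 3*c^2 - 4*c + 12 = (c - 2)*(c^2 - c - 6) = (c - 3)*(c - 2)*(c + 2)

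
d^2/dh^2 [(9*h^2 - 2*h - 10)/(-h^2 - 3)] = 2*(2*h^3 + 111*h^2 - 18*h - 111)/(h^6 + 9*h^4 + 27*h^2 + 27)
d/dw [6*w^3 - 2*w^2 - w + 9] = 18*w^2 - 4*w - 1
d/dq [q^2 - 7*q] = 2*q - 7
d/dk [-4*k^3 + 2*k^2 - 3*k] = -12*k^2 + 4*k - 3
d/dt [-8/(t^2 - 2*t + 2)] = 16*(t - 1)/(t^2 - 2*t + 2)^2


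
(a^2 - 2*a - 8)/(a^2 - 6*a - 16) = (a - 4)/(a - 8)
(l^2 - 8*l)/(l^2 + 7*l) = (l - 8)/(l + 7)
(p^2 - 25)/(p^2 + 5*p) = (p - 5)/p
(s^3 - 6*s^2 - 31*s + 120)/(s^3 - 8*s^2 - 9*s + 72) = (s + 5)/(s + 3)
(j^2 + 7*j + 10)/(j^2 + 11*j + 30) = (j + 2)/(j + 6)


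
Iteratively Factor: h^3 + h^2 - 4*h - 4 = (h + 2)*(h^2 - h - 2) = (h + 1)*(h + 2)*(h - 2)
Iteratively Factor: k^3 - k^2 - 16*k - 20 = (k - 5)*(k^2 + 4*k + 4) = (k - 5)*(k + 2)*(k + 2)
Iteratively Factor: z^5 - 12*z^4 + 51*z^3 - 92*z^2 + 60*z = (z - 3)*(z^4 - 9*z^3 + 24*z^2 - 20*z) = z*(z - 3)*(z^3 - 9*z^2 + 24*z - 20) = z*(z - 5)*(z - 3)*(z^2 - 4*z + 4) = z*(z - 5)*(z - 3)*(z - 2)*(z - 2)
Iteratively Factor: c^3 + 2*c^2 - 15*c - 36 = (c - 4)*(c^2 + 6*c + 9) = (c - 4)*(c + 3)*(c + 3)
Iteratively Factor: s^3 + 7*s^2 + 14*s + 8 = (s + 2)*(s^2 + 5*s + 4) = (s + 2)*(s + 4)*(s + 1)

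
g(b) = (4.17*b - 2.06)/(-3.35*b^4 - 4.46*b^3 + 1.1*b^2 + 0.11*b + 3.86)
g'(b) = (4.17*b - 2.06)*(13.4*b^3 + 13.38*b^2 - 2.2*b - 0.11)/(-3.35*b^4 - 4.46*b^3 + 1.1*b^2 + 0.11*b + 3.86)^2 + 4.17/(-3.35*b^4 - 4.46*b^3 + 1.1*b^2 + 0.11*b + 3.86) = (41.9085*b^4 + 9.59239999999999*b^3 - 32.1498*b^2 + 4.532*b + 16.3228)/(11.2225*b^8 + 29.882*b^7 + 12.5216*b^6 - 10.549*b^5 - 25.6332*b^4 - 34.1892*b^3 + 8.5041*b^2 + 0.8492*b + 14.8996)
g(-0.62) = -0.97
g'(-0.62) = 0.22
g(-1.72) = -30.79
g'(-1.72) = 2573.09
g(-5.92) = 0.01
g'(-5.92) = 0.00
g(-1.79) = 5.86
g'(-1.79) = 106.23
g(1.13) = -0.41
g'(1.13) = 1.48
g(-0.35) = -0.86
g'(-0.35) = 0.66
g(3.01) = -0.03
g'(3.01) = 0.02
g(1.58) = -0.14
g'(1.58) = 0.24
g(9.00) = -0.00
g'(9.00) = 0.00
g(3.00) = -0.03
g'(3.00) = 0.02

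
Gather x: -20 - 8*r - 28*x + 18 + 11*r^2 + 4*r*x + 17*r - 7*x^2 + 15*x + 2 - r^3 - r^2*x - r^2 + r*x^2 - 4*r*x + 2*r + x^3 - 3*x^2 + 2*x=-r^3 + 10*r^2 + 11*r + x^3 + x^2*(r - 10) + x*(-r^2 - 11)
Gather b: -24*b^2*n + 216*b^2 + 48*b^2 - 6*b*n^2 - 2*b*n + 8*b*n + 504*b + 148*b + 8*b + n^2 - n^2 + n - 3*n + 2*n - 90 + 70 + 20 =b^2*(264 - 24*n) + b*(-6*n^2 + 6*n + 660)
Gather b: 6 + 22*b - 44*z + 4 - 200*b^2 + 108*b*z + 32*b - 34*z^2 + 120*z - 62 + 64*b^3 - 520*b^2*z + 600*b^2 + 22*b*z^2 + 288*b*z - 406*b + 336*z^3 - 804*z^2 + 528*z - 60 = 64*b^3 + b^2*(400 - 520*z) + b*(22*z^2 + 396*z - 352) + 336*z^3 - 838*z^2 + 604*z - 112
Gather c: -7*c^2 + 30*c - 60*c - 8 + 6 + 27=-7*c^2 - 30*c + 25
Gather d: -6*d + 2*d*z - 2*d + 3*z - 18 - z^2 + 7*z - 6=d*(2*z - 8) - z^2 + 10*z - 24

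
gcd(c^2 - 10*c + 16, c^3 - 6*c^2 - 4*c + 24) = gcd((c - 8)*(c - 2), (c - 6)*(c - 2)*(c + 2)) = c - 2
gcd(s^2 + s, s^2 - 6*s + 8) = 1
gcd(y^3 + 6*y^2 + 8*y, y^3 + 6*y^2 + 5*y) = y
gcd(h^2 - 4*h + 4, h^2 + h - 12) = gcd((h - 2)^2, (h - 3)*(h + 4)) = 1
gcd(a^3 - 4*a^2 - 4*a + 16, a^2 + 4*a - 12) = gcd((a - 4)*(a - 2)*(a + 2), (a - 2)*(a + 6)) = a - 2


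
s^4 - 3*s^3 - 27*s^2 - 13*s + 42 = (s - 7)*(s - 1)*(s + 2)*(s + 3)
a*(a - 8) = a^2 - 8*a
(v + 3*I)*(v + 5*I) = v^2 + 8*I*v - 15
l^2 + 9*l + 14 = (l + 2)*(l + 7)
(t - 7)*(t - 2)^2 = t^3 - 11*t^2 + 32*t - 28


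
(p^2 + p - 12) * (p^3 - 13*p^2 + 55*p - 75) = p^5 - 12*p^4 + 30*p^3 + 136*p^2 - 735*p + 900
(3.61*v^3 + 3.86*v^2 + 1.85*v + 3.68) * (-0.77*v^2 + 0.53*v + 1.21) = -2.7797*v^5 - 1.0589*v^4 + 4.9894*v^3 + 2.8175*v^2 + 4.1889*v + 4.4528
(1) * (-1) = -1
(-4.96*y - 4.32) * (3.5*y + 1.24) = -17.36*y^2 - 21.2704*y - 5.3568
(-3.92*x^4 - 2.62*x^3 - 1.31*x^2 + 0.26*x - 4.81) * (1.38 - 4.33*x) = 16.9736*x^5 + 5.935*x^4 + 2.0567*x^3 - 2.9336*x^2 + 21.1861*x - 6.6378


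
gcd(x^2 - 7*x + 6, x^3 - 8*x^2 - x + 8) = x - 1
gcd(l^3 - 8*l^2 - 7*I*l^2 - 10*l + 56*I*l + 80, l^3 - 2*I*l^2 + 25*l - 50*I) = l^2 - 7*I*l - 10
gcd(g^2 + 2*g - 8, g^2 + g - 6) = g - 2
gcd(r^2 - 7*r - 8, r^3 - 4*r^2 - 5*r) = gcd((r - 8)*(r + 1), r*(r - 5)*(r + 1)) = r + 1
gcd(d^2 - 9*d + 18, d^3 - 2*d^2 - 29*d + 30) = d - 6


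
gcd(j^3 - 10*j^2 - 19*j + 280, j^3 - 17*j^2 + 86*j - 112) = j^2 - 15*j + 56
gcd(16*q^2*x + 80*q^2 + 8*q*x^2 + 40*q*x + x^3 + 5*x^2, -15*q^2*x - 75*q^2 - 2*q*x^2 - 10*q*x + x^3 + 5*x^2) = x + 5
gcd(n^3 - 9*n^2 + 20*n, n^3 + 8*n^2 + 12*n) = n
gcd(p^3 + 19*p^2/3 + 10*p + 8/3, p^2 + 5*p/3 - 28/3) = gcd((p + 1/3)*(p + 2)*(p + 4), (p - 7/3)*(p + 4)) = p + 4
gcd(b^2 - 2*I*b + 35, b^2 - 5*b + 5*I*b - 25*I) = b + 5*I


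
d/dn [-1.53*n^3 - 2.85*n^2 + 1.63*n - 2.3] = -4.59*n^2 - 5.7*n + 1.63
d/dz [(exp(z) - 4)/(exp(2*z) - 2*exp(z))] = (-exp(2*z) + 8*exp(z) - 8)*exp(-z)/(exp(2*z) - 4*exp(z) + 4)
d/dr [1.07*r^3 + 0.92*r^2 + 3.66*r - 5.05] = 3.21*r^2 + 1.84*r + 3.66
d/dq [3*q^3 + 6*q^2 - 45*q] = 9*q^2 + 12*q - 45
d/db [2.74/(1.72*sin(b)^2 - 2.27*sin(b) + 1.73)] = (6.2198 - 9.4256*sin(b))*cos(b)/(1.72*sin(b)^2 - 2.27*sin(b) + 1.73)^2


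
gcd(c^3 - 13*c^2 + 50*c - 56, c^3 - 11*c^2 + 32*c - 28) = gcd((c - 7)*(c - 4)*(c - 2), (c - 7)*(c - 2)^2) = c^2 - 9*c + 14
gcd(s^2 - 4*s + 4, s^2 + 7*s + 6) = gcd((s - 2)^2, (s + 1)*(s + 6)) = 1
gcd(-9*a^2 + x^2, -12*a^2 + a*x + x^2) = -3*a + x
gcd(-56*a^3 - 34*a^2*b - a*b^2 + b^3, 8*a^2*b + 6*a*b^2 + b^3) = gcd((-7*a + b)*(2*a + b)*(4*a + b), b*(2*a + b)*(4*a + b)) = 8*a^2 + 6*a*b + b^2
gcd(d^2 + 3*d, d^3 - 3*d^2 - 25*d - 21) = d + 3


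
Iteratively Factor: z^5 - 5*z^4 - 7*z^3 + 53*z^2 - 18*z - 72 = (z - 4)*(z^4 - z^3 - 11*z^2 + 9*z + 18) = (z - 4)*(z - 3)*(z^3 + 2*z^2 - 5*z - 6) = (z - 4)*(z - 3)*(z - 2)*(z^2 + 4*z + 3) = (z - 4)*(z - 3)*(z - 2)*(z + 1)*(z + 3)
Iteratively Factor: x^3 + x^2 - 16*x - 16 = (x - 4)*(x^2 + 5*x + 4) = (x - 4)*(x + 1)*(x + 4)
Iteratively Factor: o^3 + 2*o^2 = (o)*(o^2 + 2*o) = o*(o + 2)*(o)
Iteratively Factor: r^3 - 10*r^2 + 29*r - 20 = (r - 4)*(r^2 - 6*r + 5) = (r - 5)*(r - 4)*(r - 1)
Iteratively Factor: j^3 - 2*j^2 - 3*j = (j - 3)*(j^2 + j) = (j - 3)*(j + 1)*(j)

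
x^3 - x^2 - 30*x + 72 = (x - 4)*(x - 3)*(x + 6)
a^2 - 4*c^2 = (a - 2*c)*(a + 2*c)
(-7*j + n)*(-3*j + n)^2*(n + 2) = -63*j^3*n - 126*j^3 + 51*j^2*n^2 + 102*j^2*n - 13*j*n^3 - 26*j*n^2 + n^4 + 2*n^3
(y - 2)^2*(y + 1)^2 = y^4 - 2*y^3 - 3*y^2 + 4*y + 4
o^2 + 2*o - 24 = (o - 4)*(o + 6)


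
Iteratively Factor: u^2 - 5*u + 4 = (u - 1)*(u - 4)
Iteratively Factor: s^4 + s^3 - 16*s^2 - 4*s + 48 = (s + 2)*(s^3 - s^2 - 14*s + 24) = (s + 2)*(s + 4)*(s^2 - 5*s + 6) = (s - 2)*(s + 2)*(s + 4)*(s - 3)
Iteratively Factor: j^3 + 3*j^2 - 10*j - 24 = (j - 3)*(j^2 + 6*j + 8) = (j - 3)*(j + 4)*(j + 2)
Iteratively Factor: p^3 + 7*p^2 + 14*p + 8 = (p + 4)*(p^2 + 3*p + 2) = (p + 1)*(p + 4)*(p + 2)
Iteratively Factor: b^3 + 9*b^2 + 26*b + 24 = (b + 4)*(b^2 + 5*b + 6) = (b + 3)*(b + 4)*(b + 2)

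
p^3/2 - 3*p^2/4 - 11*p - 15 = (p/2 + 1)*(p - 6)*(p + 5/2)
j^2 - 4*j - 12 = (j - 6)*(j + 2)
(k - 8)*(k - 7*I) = k^2 - 8*k - 7*I*k + 56*I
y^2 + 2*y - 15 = (y - 3)*(y + 5)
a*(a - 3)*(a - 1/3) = a^3 - 10*a^2/3 + a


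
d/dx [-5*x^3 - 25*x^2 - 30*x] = -15*x^2 - 50*x - 30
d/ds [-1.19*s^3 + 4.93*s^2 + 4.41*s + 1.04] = -3.57*s^2 + 9.86*s + 4.41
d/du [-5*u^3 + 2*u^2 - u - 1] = -15*u^2 + 4*u - 1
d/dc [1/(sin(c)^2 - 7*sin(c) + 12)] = (7 - 2*sin(c))*cos(c)/(sin(c)^2 - 7*sin(c) + 12)^2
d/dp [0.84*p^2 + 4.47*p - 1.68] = 1.68*p + 4.47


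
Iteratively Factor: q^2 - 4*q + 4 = (q - 2)*(q - 2)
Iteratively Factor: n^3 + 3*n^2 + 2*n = (n + 2)*(n^2 + n) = n*(n + 2)*(n + 1)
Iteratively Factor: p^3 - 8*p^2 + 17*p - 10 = (p - 1)*(p^2 - 7*p + 10) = (p - 2)*(p - 1)*(p - 5)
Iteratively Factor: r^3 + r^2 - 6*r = (r)*(r^2 + r - 6) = r*(r - 2)*(r + 3)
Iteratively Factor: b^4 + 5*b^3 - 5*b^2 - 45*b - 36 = (b + 4)*(b^3 + b^2 - 9*b - 9) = (b - 3)*(b + 4)*(b^2 + 4*b + 3) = (b - 3)*(b + 3)*(b + 4)*(b + 1)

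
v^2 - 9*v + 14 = (v - 7)*(v - 2)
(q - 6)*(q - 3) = q^2 - 9*q + 18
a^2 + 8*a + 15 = (a + 3)*(a + 5)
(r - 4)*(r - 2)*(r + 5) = r^3 - r^2 - 22*r + 40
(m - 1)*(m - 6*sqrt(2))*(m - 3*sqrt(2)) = m^3 - 9*sqrt(2)*m^2 - m^2 + 9*sqrt(2)*m + 36*m - 36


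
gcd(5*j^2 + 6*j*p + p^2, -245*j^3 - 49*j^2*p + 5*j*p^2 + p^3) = 5*j + p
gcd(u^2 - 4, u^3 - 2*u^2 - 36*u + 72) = u - 2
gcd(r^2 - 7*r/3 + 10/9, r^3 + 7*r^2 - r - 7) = 1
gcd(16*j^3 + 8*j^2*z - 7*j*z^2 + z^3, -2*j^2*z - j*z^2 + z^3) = j + z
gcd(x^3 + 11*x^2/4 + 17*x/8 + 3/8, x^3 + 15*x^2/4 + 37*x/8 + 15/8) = x^2 + 5*x/2 + 3/2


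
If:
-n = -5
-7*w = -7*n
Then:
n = 5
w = 5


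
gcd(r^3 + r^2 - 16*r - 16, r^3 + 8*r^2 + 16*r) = r + 4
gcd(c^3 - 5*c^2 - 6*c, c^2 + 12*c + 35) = 1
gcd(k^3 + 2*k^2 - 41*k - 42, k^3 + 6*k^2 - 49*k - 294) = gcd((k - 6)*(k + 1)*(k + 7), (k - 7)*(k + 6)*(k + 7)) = k + 7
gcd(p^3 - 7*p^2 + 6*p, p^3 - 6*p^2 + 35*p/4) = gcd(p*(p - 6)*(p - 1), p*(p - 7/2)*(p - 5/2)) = p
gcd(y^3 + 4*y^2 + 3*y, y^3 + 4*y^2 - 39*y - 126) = y + 3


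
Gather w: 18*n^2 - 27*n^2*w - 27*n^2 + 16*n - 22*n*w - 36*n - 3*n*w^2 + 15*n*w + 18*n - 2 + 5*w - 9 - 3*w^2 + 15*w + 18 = -9*n^2 - 2*n + w^2*(-3*n - 3) + w*(-27*n^2 - 7*n + 20) + 7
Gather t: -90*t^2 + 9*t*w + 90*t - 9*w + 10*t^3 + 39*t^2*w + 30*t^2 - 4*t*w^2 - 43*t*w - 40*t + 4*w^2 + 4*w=10*t^3 + t^2*(39*w - 60) + t*(-4*w^2 - 34*w + 50) + 4*w^2 - 5*w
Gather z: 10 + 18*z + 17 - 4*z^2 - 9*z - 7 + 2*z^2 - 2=-2*z^2 + 9*z + 18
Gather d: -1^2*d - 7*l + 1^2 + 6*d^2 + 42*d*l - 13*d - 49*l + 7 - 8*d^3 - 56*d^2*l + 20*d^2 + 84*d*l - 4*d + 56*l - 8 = -8*d^3 + d^2*(26 - 56*l) + d*(126*l - 18)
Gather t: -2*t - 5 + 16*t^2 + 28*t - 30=16*t^2 + 26*t - 35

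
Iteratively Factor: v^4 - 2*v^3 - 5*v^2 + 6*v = (v - 3)*(v^3 + v^2 - 2*v) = (v - 3)*(v + 2)*(v^2 - v) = v*(v - 3)*(v + 2)*(v - 1)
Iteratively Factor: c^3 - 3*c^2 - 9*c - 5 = (c - 5)*(c^2 + 2*c + 1) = (c - 5)*(c + 1)*(c + 1)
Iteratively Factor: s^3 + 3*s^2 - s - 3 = (s - 1)*(s^2 + 4*s + 3) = (s - 1)*(s + 1)*(s + 3)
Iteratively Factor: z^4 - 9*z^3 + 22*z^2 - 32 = (z - 2)*(z^3 - 7*z^2 + 8*z + 16) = (z - 4)*(z - 2)*(z^2 - 3*z - 4) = (z - 4)^2*(z - 2)*(z + 1)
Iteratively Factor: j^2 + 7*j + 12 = (j + 4)*(j + 3)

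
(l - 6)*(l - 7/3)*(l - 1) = l^3 - 28*l^2/3 + 67*l/3 - 14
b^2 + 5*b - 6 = (b - 1)*(b + 6)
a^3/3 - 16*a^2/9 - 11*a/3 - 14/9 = (a/3 + 1/3)*(a - 7)*(a + 2/3)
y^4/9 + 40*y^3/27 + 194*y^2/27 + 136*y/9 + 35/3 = (y/3 + 1)^2*(y + 7/3)*(y + 5)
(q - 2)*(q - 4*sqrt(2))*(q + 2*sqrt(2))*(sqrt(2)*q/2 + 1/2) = sqrt(2)*q^4/2 - 3*q^3/2 - sqrt(2)*q^3 - 9*sqrt(2)*q^2 + 3*q^2 - 8*q + 18*sqrt(2)*q + 16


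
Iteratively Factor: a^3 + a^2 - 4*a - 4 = (a - 2)*(a^2 + 3*a + 2) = (a - 2)*(a + 1)*(a + 2)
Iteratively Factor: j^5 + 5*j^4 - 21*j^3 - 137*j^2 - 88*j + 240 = (j + 3)*(j^4 + 2*j^3 - 27*j^2 - 56*j + 80) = (j - 5)*(j + 3)*(j^3 + 7*j^2 + 8*j - 16) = (j - 5)*(j + 3)*(j + 4)*(j^2 + 3*j - 4) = (j - 5)*(j + 3)*(j + 4)^2*(j - 1)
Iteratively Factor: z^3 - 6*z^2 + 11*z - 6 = (z - 1)*(z^2 - 5*z + 6) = (z - 2)*(z - 1)*(z - 3)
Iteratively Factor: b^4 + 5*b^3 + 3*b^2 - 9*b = (b)*(b^3 + 5*b^2 + 3*b - 9) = b*(b + 3)*(b^2 + 2*b - 3) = b*(b - 1)*(b + 3)*(b + 3)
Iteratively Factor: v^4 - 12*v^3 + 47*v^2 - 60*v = (v - 3)*(v^3 - 9*v^2 + 20*v) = (v - 4)*(v - 3)*(v^2 - 5*v) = v*(v - 4)*(v - 3)*(v - 5)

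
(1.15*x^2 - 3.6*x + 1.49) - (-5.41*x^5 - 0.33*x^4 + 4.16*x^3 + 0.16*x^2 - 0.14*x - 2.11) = 5.41*x^5 + 0.33*x^4 - 4.16*x^3 + 0.99*x^2 - 3.46*x + 3.6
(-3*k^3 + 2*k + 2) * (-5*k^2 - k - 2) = 15*k^5 + 3*k^4 - 4*k^3 - 12*k^2 - 6*k - 4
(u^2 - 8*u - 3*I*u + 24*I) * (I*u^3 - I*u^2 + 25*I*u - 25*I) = I*u^5 + 3*u^4 - 9*I*u^4 - 27*u^3 + 33*I*u^3 + 99*u^2 - 225*I*u^2 - 675*u + 200*I*u + 600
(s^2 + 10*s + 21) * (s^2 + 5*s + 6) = s^4 + 15*s^3 + 77*s^2 + 165*s + 126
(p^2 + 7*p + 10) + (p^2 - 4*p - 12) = 2*p^2 + 3*p - 2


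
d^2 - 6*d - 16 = (d - 8)*(d + 2)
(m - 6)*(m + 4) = m^2 - 2*m - 24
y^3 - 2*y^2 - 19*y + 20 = (y - 5)*(y - 1)*(y + 4)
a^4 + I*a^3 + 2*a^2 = a^2*(a - I)*(a + 2*I)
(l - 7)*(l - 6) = l^2 - 13*l + 42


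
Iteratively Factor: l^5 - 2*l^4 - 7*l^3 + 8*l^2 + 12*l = (l - 2)*(l^4 - 7*l^2 - 6*l) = (l - 3)*(l - 2)*(l^3 + 3*l^2 + 2*l) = (l - 3)*(l - 2)*(l + 2)*(l^2 + l) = (l - 3)*(l - 2)*(l + 1)*(l + 2)*(l)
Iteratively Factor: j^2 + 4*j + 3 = (j + 1)*(j + 3)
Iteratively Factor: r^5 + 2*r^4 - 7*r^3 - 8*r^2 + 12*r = (r + 2)*(r^4 - 7*r^2 + 6*r) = (r - 2)*(r + 2)*(r^3 + 2*r^2 - 3*r) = r*(r - 2)*(r + 2)*(r^2 + 2*r - 3) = r*(r - 2)*(r + 2)*(r + 3)*(r - 1)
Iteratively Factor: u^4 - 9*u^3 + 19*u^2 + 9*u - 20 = (u - 1)*(u^3 - 8*u^2 + 11*u + 20) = (u - 5)*(u - 1)*(u^2 - 3*u - 4) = (u - 5)*(u - 1)*(u + 1)*(u - 4)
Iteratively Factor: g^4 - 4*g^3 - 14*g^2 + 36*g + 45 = (g + 3)*(g^3 - 7*g^2 + 7*g + 15) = (g + 1)*(g + 3)*(g^2 - 8*g + 15) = (g - 5)*(g + 1)*(g + 3)*(g - 3)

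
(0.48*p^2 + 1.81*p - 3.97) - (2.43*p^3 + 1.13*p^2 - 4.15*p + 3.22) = -2.43*p^3 - 0.65*p^2 + 5.96*p - 7.19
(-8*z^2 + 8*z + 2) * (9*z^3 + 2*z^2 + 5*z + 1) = -72*z^5 + 56*z^4 - 6*z^3 + 36*z^2 + 18*z + 2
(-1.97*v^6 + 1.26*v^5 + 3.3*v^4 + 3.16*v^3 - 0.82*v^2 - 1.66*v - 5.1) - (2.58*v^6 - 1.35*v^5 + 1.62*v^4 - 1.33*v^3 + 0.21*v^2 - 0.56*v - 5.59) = -4.55*v^6 + 2.61*v^5 + 1.68*v^4 + 4.49*v^3 - 1.03*v^2 - 1.1*v + 0.49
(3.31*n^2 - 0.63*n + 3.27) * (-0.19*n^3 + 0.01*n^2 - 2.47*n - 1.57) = -0.6289*n^5 + 0.1528*n^4 - 8.8033*n^3 - 3.6079*n^2 - 7.0878*n - 5.1339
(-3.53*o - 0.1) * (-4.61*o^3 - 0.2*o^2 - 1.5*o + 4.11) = 16.2733*o^4 + 1.167*o^3 + 5.315*o^2 - 14.3583*o - 0.411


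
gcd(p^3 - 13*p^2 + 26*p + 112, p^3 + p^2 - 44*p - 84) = p^2 - 5*p - 14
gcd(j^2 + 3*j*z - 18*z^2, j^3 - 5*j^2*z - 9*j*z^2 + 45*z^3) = -j + 3*z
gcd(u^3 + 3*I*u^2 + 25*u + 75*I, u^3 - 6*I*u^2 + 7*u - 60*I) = u^2 - 2*I*u + 15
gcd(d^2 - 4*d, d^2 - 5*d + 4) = d - 4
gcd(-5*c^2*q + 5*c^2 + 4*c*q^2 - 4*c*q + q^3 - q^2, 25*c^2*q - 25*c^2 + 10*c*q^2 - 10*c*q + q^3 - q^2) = 5*c*q - 5*c + q^2 - q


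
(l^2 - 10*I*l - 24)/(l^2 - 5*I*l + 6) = (l - 4*I)/(l + I)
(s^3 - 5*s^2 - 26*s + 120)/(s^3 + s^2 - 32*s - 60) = (s - 4)/(s + 2)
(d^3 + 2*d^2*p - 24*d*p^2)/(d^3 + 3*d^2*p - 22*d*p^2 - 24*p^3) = d/(d + p)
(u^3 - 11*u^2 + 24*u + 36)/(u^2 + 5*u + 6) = (u^3 - 11*u^2 + 24*u + 36)/(u^2 + 5*u + 6)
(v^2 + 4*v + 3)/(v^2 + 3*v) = (v + 1)/v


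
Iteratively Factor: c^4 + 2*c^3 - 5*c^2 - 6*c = (c + 1)*(c^3 + c^2 - 6*c) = (c - 2)*(c + 1)*(c^2 + 3*c) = (c - 2)*(c + 1)*(c + 3)*(c)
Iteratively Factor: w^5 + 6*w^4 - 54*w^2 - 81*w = (w + 3)*(w^4 + 3*w^3 - 9*w^2 - 27*w) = w*(w + 3)*(w^3 + 3*w^2 - 9*w - 27) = w*(w - 3)*(w + 3)*(w^2 + 6*w + 9) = w*(w - 3)*(w + 3)^2*(w + 3)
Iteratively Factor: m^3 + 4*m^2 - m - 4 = (m - 1)*(m^2 + 5*m + 4) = (m - 1)*(m + 1)*(m + 4)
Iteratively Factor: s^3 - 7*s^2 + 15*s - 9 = (s - 1)*(s^2 - 6*s + 9) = (s - 3)*(s - 1)*(s - 3)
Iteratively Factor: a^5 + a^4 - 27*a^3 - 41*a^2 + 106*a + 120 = (a - 5)*(a^4 + 6*a^3 + 3*a^2 - 26*a - 24) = (a - 5)*(a - 2)*(a^3 + 8*a^2 + 19*a + 12) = (a - 5)*(a - 2)*(a + 3)*(a^2 + 5*a + 4) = (a - 5)*(a - 2)*(a + 3)*(a + 4)*(a + 1)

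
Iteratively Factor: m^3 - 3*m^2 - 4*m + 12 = (m - 2)*(m^2 - m - 6) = (m - 3)*(m - 2)*(m + 2)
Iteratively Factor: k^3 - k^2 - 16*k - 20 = (k - 5)*(k^2 + 4*k + 4) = (k - 5)*(k + 2)*(k + 2)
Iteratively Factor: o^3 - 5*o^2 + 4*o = (o - 1)*(o^2 - 4*o) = (o - 4)*(o - 1)*(o)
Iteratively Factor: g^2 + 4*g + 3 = (g + 1)*(g + 3)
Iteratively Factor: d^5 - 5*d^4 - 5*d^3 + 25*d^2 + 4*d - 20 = (d - 5)*(d^4 - 5*d^2 + 4) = (d - 5)*(d - 1)*(d^3 + d^2 - 4*d - 4) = (d - 5)*(d - 2)*(d - 1)*(d^2 + 3*d + 2) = (d - 5)*(d - 2)*(d - 1)*(d + 2)*(d + 1)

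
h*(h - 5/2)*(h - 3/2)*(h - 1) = h^4 - 5*h^3 + 31*h^2/4 - 15*h/4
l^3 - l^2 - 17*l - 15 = (l - 5)*(l + 1)*(l + 3)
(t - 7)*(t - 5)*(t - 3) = t^3 - 15*t^2 + 71*t - 105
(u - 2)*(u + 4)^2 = u^3 + 6*u^2 - 32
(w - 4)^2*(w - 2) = w^3 - 10*w^2 + 32*w - 32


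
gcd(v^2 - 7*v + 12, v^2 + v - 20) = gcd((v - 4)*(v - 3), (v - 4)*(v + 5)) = v - 4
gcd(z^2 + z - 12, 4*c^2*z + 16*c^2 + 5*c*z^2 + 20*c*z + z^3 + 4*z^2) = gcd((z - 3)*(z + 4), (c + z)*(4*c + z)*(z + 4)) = z + 4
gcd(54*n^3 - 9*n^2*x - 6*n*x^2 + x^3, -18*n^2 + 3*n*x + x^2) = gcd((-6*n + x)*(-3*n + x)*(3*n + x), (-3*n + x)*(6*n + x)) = -3*n + x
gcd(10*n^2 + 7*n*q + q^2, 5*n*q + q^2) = 5*n + q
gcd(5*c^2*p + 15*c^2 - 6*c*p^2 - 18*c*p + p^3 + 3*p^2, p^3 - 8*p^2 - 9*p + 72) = p + 3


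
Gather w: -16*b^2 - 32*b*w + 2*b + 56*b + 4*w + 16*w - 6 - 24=-16*b^2 + 58*b + w*(20 - 32*b) - 30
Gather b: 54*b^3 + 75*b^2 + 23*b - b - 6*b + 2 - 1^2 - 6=54*b^3 + 75*b^2 + 16*b - 5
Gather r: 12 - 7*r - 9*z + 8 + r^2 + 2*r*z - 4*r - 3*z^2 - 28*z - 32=r^2 + r*(2*z - 11) - 3*z^2 - 37*z - 12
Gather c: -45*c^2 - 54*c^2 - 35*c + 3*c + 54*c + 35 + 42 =-99*c^2 + 22*c + 77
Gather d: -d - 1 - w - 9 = -d - w - 10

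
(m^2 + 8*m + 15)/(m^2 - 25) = (m + 3)/(m - 5)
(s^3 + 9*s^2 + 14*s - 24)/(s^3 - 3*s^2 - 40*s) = (-s^3 - 9*s^2 - 14*s + 24)/(s*(-s^2 + 3*s + 40))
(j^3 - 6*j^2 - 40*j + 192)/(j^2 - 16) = (j^2 - 2*j - 48)/(j + 4)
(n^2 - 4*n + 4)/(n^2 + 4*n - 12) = (n - 2)/(n + 6)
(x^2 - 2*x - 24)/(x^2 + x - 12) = (x - 6)/(x - 3)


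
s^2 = s^2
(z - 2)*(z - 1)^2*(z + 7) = z^4 + 3*z^3 - 23*z^2 + 33*z - 14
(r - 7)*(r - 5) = r^2 - 12*r + 35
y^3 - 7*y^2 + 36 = (y - 6)*(y - 3)*(y + 2)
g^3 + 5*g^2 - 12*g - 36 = (g - 3)*(g + 2)*(g + 6)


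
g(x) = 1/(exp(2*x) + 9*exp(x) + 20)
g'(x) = (-2*exp(2*x) - 9*exp(x))/(exp(2*x) + 9*exp(x) + 20)^2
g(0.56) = 0.03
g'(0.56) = -0.01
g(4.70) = 0.00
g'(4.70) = -0.00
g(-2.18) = 0.05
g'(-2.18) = -0.00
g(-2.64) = 0.05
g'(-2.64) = -0.00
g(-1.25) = 0.04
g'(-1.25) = -0.01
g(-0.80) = 0.04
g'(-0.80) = -0.01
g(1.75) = 0.01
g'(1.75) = -0.01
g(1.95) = 0.01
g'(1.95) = -0.01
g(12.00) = 0.00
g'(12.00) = 0.00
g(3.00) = 0.00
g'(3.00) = 0.00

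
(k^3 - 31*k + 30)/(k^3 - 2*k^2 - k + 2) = (k^2 + k - 30)/(k^2 - k - 2)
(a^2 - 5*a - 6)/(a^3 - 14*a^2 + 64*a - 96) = (a + 1)/(a^2 - 8*a + 16)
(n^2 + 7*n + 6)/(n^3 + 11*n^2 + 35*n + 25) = (n + 6)/(n^2 + 10*n + 25)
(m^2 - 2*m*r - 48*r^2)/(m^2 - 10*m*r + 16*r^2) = (-m - 6*r)/(-m + 2*r)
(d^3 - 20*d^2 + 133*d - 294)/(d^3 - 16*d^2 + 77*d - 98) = (d - 6)/(d - 2)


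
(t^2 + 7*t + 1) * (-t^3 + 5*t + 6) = -t^5 - 7*t^4 + 4*t^3 + 41*t^2 + 47*t + 6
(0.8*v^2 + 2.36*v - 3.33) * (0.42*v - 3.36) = 0.336*v^3 - 1.6968*v^2 - 9.3282*v + 11.1888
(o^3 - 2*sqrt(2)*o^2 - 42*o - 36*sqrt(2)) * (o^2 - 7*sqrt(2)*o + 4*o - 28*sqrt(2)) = o^5 - 9*sqrt(2)*o^4 + 4*o^4 - 36*sqrt(2)*o^3 - 14*o^3 - 56*o^2 + 258*sqrt(2)*o^2 + 504*o + 1032*sqrt(2)*o + 2016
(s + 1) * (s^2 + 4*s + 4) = s^3 + 5*s^2 + 8*s + 4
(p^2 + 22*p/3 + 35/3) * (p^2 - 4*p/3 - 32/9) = p^4 + 6*p^3 - 5*p^2/3 - 1124*p/27 - 1120/27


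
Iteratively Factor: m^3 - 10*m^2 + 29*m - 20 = (m - 1)*(m^2 - 9*m + 20) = (m - 4)*(m - 1)*(m - 5)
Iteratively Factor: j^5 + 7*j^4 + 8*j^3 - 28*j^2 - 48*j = (j + 4)*(j^4 + 3*j^3 - 4*j^2 - 12*j) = (j - 2)*(j + 4)*(j^3 + 5*j^2 + 6*j) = j*(j - 2)*(j + 4)*(j^2 + 5*j + 6) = j*(j - 2)*(j + 3)*(j + 4)*(j + 2)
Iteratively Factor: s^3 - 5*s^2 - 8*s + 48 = (s - 4)*(s^2 - s - 12) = (s - 4)^2*(s + 3)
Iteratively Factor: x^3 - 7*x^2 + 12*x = (x - 3)*(x^2 - 4*x) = x*(x - 3)*(x - 4)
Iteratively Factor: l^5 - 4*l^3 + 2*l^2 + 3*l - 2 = (l + 2)*(l^4 - 2*l^3 + 2*l - 1) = (l - 1)*(l + 2)*(l^3 - l^2 - l + 1) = (l - 1)^2*(l + 2)*(l^2 - 1) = (l - 1)^2*(l + 1)*(l + 2)*(l - 1)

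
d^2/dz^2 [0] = 0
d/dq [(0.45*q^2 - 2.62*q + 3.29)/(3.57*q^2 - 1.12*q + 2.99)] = (8.8494*q^2 - 20.7996*q - 4.149)/(12.7449*q^4 - 7.9968*q^3 + 22.603*q^2 - 6.6976*q + 8.9401)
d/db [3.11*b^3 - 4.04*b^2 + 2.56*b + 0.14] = 9.33*b^2 - 8.08*b + 2.56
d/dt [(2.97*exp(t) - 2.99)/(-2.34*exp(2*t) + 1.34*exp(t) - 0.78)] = (6.9498*exp(2*t) - 13.9932*exp(t) + 1.69)*exp(t)/(5.4756*exp(4*t) - 6.2712*exp(3*t) + 5.446*exp(2*t) - 2.0904*exp(t) + 0.6084)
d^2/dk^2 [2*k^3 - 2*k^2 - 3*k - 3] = 12*k - 4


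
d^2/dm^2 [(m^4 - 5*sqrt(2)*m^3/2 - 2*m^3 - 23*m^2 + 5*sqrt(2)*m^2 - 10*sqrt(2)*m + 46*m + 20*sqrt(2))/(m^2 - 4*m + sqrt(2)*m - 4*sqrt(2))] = 2*(m^6 - 12*m^5 + 3*sqrt(2)*m^5 - 36*sqrt(2)*m^4 + 54*m^4 - 136*m^3 + 124*sqrt(2)*m^3 - 252*sqrt(2)*m^2 + 120*m^2 - 312*m + 72*sqrt(2)*m - 296*sqrt(2) - 208)/(m^6 - 12*m^5 + 3*sqrt(2)*m^5 - 36*sqrt(2)*m^4 + 54*m^4 - 136*m^3 + 146*sqrt(2)*m^3 - 216*sqrt(2)*m^2 + 288*m^2 - 384*m + 96*sqrt(2)*m - 128*sqrt(2))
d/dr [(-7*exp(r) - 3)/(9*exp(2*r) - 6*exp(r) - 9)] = (7*exp(2*r) + 6*exp(r) + 5)*exp(r)/(9*exp(4*r) - 12*exp(3*r) - 14*exp(2*r) + 12*exp(r) + 9)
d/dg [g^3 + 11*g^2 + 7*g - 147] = 3*g^2 + 22*g + 7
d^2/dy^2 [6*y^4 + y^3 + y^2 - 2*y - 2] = 72*y^2 + 6*y + 2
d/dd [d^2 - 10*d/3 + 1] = 2*d - 10/3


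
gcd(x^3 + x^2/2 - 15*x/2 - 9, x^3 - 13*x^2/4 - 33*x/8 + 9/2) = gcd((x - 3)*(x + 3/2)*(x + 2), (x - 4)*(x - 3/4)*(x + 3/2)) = x + 3/2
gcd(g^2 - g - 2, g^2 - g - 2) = g^2 - g - 2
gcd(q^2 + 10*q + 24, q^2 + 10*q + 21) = 1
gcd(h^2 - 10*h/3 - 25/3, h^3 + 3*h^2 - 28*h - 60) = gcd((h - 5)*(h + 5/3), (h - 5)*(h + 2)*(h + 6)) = h - 5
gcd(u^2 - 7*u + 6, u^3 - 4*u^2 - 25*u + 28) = u - 1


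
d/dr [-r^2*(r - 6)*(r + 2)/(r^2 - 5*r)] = (-2*r^3 + 19*r^2 - 40*r - 60)/(r^2 - 10*r + 25)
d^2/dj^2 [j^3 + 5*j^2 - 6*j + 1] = 6*j + 10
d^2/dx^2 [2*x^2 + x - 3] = 4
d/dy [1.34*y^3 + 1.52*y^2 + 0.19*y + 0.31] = 4.02*y^2 + 3.04*y + 0.19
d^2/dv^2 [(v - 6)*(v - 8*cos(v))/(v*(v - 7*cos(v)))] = (v^5*cos(v) - 2*v^4*sin(v) - 6*v^4*cos(v) + 7*v^4*cos(2*v)/2 - 21*v^4/2 + 24*v^3*sin(v) - 7*v^3*sin(2*v) - 2*v^3*cos(v) - 21*v^3*cos(2*v) + 51*v^3 + 288*v^2*cos(v) - 1008*v*cos(2*v) - 1008*v + 3528*cos(v) + 1176*cos(3*v))/(v^3*(v - 7*cos(v))^3)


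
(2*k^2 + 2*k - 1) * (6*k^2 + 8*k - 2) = 12*k^4 + 28*k^3 + 6*k^2 - 12*k + 2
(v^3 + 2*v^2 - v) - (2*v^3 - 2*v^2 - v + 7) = -v^3 + 4*v^2 - 7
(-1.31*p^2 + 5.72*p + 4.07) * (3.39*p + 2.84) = -4.4409*p^3 + 15.6704*p^2 + 30.0421*p + 11.5588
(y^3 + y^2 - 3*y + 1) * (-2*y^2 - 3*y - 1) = -2*y^5 - 5*y^4 + 2*y^3 + 6*y^2 - 1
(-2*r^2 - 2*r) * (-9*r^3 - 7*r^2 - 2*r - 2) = 18*r^5 + 32*r^4 + 18*r^3 + 8*r^2 + 4*r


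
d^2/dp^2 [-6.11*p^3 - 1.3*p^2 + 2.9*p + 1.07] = -36.66*p - 2.6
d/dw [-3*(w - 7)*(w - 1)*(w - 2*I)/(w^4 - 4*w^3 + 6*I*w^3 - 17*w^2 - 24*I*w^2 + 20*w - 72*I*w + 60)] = (3*w^6 + w^5*(-48 - 12*I) + w^4*(246 + 96*I) + w^3*(-864 + 132*I) + w^2*(1923 - 2424*I) + w*(864 + 2148*I) - 4284 - 3720*I)/(w^8 + w^7*(-8 + 12*I) + w^6*(-54 - 96*I) + w^5*(464 - 156*I) + w^4*(537 + 1632*I) + w^3*(-4616 + 2208*I) + w^2*(-6824 - 5760*I) + w*(2400 - 8640*I) + 3600)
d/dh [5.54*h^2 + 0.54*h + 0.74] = 11.08*h + 0.54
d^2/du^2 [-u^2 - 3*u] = -2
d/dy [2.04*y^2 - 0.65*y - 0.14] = 4.08*y - 0.65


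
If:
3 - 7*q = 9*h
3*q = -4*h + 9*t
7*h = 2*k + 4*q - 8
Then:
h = 63*t - 9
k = 765*t/2 - 103/2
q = 12 - 81*t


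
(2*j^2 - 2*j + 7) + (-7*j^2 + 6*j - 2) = -5*j^2 + 4*j + 5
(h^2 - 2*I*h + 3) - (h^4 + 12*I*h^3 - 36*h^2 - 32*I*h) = -h^4 - 12*I*h^3 + 37*h^2 + 30*I*h + 3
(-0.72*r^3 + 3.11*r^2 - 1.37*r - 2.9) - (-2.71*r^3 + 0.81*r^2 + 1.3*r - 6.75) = 1.99*r^3 + 2.3*r^2 - 2.67*r + 3.85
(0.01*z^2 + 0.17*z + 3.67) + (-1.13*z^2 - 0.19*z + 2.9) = -1.12*z^2 - 0.02*z + 6.57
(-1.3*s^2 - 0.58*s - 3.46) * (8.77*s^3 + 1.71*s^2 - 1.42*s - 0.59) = -11.401*s^5 - 7.3096*s^4 - 29.49*s^3 - 4.326*s^2 + 5.2554*s + 2.0414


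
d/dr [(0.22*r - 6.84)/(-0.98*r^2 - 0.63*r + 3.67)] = (0.2156*r^2 - 13.4064*r - 3.5018)/(0.9604*r^4 + 1.2348*r^3 - 6.7963*r^2 - 4.6242*r + 13.4689)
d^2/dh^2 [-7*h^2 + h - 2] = -14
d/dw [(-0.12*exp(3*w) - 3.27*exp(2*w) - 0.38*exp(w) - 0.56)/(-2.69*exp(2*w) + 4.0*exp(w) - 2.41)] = (0.3228*exp(4*w) - 0.960000000000001*exp(3*w) - 13.2346*exp(2*w) + 12.7486*exp(w) + 3.1558)*exp(w)/(7.2361*exp(4*w) - 21.52*exp(3*w) + 28.9658*exp(2*w) - 19.28*exp(w) + 5.8081)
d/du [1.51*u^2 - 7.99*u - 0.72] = 3.02*u - 7.99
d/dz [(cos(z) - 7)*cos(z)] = (7 - 2*cos(z))*sin(z)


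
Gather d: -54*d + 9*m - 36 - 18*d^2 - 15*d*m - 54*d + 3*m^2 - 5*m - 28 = -18*d^2 + d*(-15*m - 108) + 3*m^2 + 4*m - 64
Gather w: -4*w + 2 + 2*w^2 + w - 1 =2*w^2 - 3*w + 1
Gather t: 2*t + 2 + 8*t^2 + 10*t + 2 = 8*t^2 + 12*t + 4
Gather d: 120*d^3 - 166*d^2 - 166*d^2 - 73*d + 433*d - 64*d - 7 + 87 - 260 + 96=120*d^3 - 332*d^2 + 296*d - 84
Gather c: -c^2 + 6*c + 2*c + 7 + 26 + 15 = -c^2 + 8*c + 48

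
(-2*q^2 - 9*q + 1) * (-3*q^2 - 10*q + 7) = 6*q^4 + 47*q^3 + 73*q^2 - 73*q + 7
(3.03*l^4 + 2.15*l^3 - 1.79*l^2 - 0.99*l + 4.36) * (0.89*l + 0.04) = 2.6967*l^5 + 2.0347*l^4 - 1.5071*l^3 - 0.9527*l^2 + 3.8408*l + 0.1744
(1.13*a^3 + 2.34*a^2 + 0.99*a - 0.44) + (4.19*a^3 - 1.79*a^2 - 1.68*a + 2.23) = 5.32*a^3 + 0.55*a^2 - 0.69*a + 1.79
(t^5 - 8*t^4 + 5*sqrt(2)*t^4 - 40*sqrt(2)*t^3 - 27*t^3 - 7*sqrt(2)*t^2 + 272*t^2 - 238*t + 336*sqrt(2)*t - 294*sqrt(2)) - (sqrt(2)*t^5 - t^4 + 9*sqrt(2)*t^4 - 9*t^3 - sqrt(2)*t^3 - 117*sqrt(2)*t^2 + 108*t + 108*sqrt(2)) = -sqrt(2)*t^5 + t^5 - 7*t^4 - 4*sqrt(2)*t^4 - 39*sqrt(2)*t^3 - 18*t^3 + 110*sqrt(2)*t^2 + 272*t^2 - 346*t + 336*sqrt(2)*t - 402*sqrt(2)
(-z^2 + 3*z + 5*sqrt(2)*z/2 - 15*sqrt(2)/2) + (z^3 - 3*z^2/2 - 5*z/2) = z^3 - 5*z^2/2 + z/2 + 5*sqrt(2)*z/2 - 15*sqrt(2)/2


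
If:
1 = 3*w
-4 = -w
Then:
No Solution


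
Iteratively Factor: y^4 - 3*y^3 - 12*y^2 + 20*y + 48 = (y + 2)*(y^3 - 5*y^2 - 2*y + 24) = (y - 4)*(y + 2)*(y^2 - y - 6) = (y - 4)*(y + 2)^2*(y - 3)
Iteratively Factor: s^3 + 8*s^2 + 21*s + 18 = (s + 3)*(s^2 + 5*s + 6) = (s + 2)*(s + 3)*(s + 3)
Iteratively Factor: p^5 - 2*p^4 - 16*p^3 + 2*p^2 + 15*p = (p + 3)*(p^4 - 5*p^3 - p^2 + 5*p) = (p - 1)*(p + 3)*(p^3 - 4*p^2 - 5*p) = (p - 1)*(p + 1)*(p + 3)*(p^2 - 5*p) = (p - 5)*(p - 1)*(p + 1)*(p + 3)*(p)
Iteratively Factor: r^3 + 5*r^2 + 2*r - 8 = (r + 4)*(r^2 + r - 2) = (r + 2)*(r + 4)*(r - 1)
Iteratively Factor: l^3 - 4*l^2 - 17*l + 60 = (l + 4)*(l^2 - 8*l + 15) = (l - 5)*(l + 4)*(l - 3)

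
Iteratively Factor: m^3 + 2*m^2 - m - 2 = (m + 1)*(m^2 + m - 2) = (m + 1)*(m + 2)*(m - 1)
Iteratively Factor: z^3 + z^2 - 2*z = (z + 2)*(z^2 - z) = (z - 1)*(z + 2)*(z)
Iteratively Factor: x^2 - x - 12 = (x - 4)*(x + 3)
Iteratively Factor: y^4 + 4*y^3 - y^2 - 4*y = (y + 1)*(y^3 + 3*y^2 - 4*y) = (y - 1)*(y + 1)*(y^2 + 4*y) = y*(y - 1)*(y + 1)*(y + 4)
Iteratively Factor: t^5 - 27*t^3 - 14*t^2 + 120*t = (t - 2)*(t^4 + 2*t^3 - 23*t^2 - 60*t) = (t - 2)*(t + 3)*(t^3 - t^2 - 20*t) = t*(t - 2)*(t + 3)*(t^2 - t - 20) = t*(t - 5)*(t - 2)*(t + 3)*(t + 4)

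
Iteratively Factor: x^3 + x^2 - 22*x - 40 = (x + 2)*(x^2 - x - 20) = (x - 5)*(x + 2)*(x + 4)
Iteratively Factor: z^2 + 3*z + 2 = (z + 1)*(z + 2)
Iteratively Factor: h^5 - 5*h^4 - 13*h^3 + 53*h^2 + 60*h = (h + 3)*(h^4 - 8*h^3 + 11*h^2 + 20*h) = (h - 5)*(h + 3)*(h^3 - 3*h^2 - 4*h) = (h - 5)*(h + 1)*(h + 3)*(h^2 - 4*h) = (h - 5)*(h - 4)*(h + 1)*(h + 3)*(h)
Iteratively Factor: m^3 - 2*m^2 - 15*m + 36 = (m + 4)*(m^2 - 6*m + 9) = (m - 3)*(m + 4)*(m - 3)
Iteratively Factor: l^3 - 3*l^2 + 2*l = (l)*(l^2 - 3*l + 2) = l*(l - 1)*(l - 2)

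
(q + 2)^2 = q^2 + 4*q + 4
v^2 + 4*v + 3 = (v + 1)*(v + 3)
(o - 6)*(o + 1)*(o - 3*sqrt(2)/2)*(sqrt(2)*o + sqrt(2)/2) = sqrt(2)*o^4 - 9*sqrt(2)*o^3/2 - 3*o^3 - 17*sqrt(2)*o^2/2 + 27*o^2/2 - 3*sqrt(2)*o + 51*o/2 + 9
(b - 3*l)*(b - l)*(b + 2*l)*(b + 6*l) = b^4 + 4*b^3*l - 17*b^2*l^2 - 24*b*l^3 + 36*l^4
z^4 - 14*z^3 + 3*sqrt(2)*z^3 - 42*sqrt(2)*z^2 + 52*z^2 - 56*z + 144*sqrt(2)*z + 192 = (z - 8)*(z - 6)*(z + sqrt(2))*(z + 2*sqrt(2))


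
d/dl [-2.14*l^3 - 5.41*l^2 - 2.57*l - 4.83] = -6.42*l^2 - 10.82*l - 2.57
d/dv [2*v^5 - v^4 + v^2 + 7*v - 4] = 10*v^4 - 4*v^3 + 2*v + 7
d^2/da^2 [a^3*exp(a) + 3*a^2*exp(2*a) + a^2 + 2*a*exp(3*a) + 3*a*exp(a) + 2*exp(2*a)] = a^3*exp(a) + 12*a^2*exp(2*a) + 6*a^2*exp(a) + 18*a*exp(3*a) + 24*a*exp(2*a) + 9*a*exp(a) + 12*exp(3*a) + 14*exp(2*a) + 6*exp(a) + 2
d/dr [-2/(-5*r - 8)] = -10/(5*r + 8)^2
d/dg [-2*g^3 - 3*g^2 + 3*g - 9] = -6*g^2 - 6*g + 3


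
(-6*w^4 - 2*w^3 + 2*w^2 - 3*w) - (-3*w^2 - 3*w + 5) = -6*w^4 - 2*w^3 + 5*w^2 - 5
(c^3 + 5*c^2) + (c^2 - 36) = c^3 + 6*c^2 - 36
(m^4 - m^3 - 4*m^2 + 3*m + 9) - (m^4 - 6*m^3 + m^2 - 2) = 5*m^3 - 5*m^2 + 3*m + 11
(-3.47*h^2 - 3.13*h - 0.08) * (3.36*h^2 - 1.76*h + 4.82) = -11.6592*h^4 - 4.4096*h^3 - 11.4854*h^2 - 14.9458*h - 0.3856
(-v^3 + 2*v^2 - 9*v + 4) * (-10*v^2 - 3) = 10*v^5 - 20*v^4 + 93*v^3 - 46*v^2 + 27*v - 12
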